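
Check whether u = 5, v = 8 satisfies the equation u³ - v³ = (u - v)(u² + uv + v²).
Substituting u = 5, v = 8:

LHS = 5³ - 8³ = -387
RHS = (5 - 8)(5² + 5·8 + 8²) = -387

LHS = RHS, so the equation holds at this point.

Answer: Holds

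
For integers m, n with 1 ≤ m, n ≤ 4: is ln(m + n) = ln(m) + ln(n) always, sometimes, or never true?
Sometimes true

It holds at (m, n) = (2, 2) (both sides equal ln(4) ≈ 1.386), but fails at (m, n) = (4, 2) (LHS = ln(6) ≈ 1.792, RHS = ln(2) + ln(4) ≈ 2.079).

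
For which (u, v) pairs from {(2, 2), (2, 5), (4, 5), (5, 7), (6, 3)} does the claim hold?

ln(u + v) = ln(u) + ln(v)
Testing each pair:
(2, 2): LHS = ln(4) ≈ 1.386, RHS = 2·ln(2) ≈ 1.386 → holds
(2, 5): LHS = ln(7) ≈ 1.946, RHS = ln(2) + ln(5) ≈ 2.303 → fails
(4, 5): LHS = ln(9) ≈ 2.197, RHS = ln(4) + ln(5) ≈ 2.996 → fails
(5, 7): LHS = ln(12) ≈ 2.485, RHS = ln(5) + ln(7) ≈ 3.555 → fails
(6, 3): LHS = ln(9) ≈ 2.197, RHS = ln(3) + ln(6) ≈ 2.89 → fails

1 of 5 pairs satisfies the claim.

Answer: (2, 2)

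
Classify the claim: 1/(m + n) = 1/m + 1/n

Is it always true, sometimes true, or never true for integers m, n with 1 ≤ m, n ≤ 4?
The claim fails for every pair in the range. For instance at (m, n) = (1, 1): LHS = 1/2, RHS = 2.

Answer: Never true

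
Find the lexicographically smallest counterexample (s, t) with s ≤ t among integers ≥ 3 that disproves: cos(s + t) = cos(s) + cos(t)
Substituting (3, 3) into the claim:
LHS = cos(3 + 3) = cos(6) ≈ 0.9602
RHS = cos(3) + cos(3) = 2·cos(3) ≈ -1.98

Since LHS ≠ RHS, this pair disproves the claim, and no lexicographically smaller pair (s ≤ t, integers ≥ 3) does.

For instance (3, 7) is also a counterexample (LHS = cos(10) ≈ -0.8391, RHS = cos(3) + cos(7) ≈ -0.2361), but it's lexicographically larger.

Answer: (s, t) = (3, 3)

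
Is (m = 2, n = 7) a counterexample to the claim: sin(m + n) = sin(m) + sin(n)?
Yes

Substituting m = 2, n = 7:
LHS = sin(2 + 7) = sin(9) ≈ 0.4121
RHS = sin(2) + sin(7) ≈ 1.566

Since LHS ≠ RHS, this pair disproves the claim.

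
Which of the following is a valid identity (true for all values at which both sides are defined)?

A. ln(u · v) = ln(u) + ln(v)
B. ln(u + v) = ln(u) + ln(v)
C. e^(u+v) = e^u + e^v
A: holds — e.g. at (5, 5), both sides equal ln(25) ≈ 3.219.
B: fails at (3, 4) — LHS = ln(7) ≈ 1.946, RHS = ln(3) + ln(4) ≈ 2.485.
C: fails at (4, 5) — LHS = e^9 ≈ 8103, RHS = e^4 + e^5 ≈ 203.

Answer: A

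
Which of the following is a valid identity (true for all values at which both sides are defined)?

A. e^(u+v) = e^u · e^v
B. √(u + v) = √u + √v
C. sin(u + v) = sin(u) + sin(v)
A: holds — e.g. at (3, 5), both sides equal e^8 ≈ 2981.
B: fails at (4, 5) — LHS = 3, RHS = 2 + √(5) ≈ 4.236.
C: fails at (2, 2) — LHS = sin(4) ≈ -0.7568, RHS = 2·sin(2) ≈ 1.819.

Answer: A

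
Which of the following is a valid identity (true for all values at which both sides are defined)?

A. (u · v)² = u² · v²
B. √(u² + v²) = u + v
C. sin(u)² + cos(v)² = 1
A: holds — e.g. at (2, 7), both sides equal 196.
B: fails at (3, 3) — LHS = 3·√(2) ≈ 4.243, RHS = 6.
C: fails at (4, 6) — LHS = sin(4)² + cos(6)² ≈ 1.495, RHS = 1.

Answer: A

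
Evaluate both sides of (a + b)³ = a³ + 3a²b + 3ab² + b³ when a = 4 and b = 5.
LHS = (4 + 5)³ = 729
RHS = 4³ + 3·4²·5 + 3·4·5² + 5³ = 729

LHS = RHS: the two sides agree.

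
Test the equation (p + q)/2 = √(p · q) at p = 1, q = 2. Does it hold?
Substituting p = 1, q = 2:

LHS = (1 + 2)/2 = 3/2
RHS = √(1 · 2) = √(2) ≈ 1.414

LHS ≠ RHS, so the equation does not hold at this point.

Answer: Fails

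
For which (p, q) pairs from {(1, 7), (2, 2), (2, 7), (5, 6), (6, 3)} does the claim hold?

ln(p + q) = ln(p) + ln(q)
Testing each pair:
(1, 7): LHS = ln(8) ≈ 2.079, RHS = ln(7) ≈ 1.946 → fails
(2, 2): LHS = ln(4) ≈ 1.386, RHS = 2·ln(2) ≈ 1.386 → holds
(2, 7): LHS = ln(9) ≈ 2.197, RHS = ln(2) + ln(7) ≈ 2.639 → fails
(5, 6): LHS = ln(11) ≈ 2.398, RHS = ln(5) + ln(6) ≈ 3.401 → fails
(6, 3): LHS = ln(9) ≈ 2.197, RHS = ln(3) + ln(6) ≈ 2.89 → fails

1 of 5 pairs satisfies the claim.

Answer: (2, 2)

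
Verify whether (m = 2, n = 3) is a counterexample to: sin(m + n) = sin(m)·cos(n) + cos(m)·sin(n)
Substituting m = 2, n = 3:
LHS = sin(2 + 3) = sin(5) ≈ -0.9589
RHS = sin(2)·cos(3) + cos(2)·sin(3) = sin(2)·cos(3) + sin(3)·cos(2) ≈ -0.9589

The sides agree, so this pair does not disprove the claim.

Answer: No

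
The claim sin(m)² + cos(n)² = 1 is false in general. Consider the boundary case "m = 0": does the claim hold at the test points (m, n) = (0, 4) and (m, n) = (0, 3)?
No, fails at both test points

At (0, 4): LHS = cos(4)² ≈ 0.4272 ≠ RHS = 1
At (0, 3): LHS = cos(3)² ≈ 0.9801 ≠ RHS = 1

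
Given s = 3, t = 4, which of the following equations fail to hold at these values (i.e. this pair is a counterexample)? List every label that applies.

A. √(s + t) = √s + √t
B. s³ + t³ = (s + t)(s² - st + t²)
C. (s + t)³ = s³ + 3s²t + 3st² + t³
A

Evaluating each claim at the given values:
A. LHS = √(7) ≈ 2.646, RHS = √(3) + 2 ≈ 3.732 → fails here (LHS ≠ RHS)
B. LHS = 91, RHS = 91 → holds here (LHS = RHS)
C. LHS = 343, RHS = 343 → holds here (LHS = RHS)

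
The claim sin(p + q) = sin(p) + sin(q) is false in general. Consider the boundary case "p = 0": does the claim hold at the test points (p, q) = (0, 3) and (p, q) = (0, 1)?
Yes, holds at both test points

At (0, 3): LHS = sin(3) ≈ 0.1411, RHS = sin(3) ≈ 0.1411 → equal
At (0, 1): LHS = sin(1) ≈ 0.8415, RHS = sin(1) ≈ 0.8415 → equal

So the claim does hold at both of these boundary points, even though it is not an identity.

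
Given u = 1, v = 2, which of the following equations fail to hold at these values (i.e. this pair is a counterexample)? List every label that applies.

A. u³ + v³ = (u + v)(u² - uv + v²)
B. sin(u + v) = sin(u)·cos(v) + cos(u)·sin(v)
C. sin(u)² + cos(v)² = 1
Evaluating each claim at the given values:
A. LHS = 9, RHS = 9 → holds here (LHS = RHS)
B. LHS = sin(3) ≈ 0.1411, RHS = sin(1)·cos(2) + sin(2)·cos(1) ≈ 0.1411 → holds here (LHS = RHS)
C. LHS = cos(2)² + sin(1)² ≈ 0.8813, RHS = 1 → fails here (LHS ≠ RHS)

Answer: C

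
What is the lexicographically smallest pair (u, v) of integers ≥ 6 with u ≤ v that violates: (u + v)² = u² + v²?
(u, v) = (6, 6)

Substituting (6, 6) into the claim:
LHS = (6 + 6)² = 144
RHS = 6² + 6² = 72

Since LHS ≠ RHS, this pair disproves the claim, and no lexicographically smaller pair (u ≤ v, integers ≥ 6) does.

For instance (9, 12) is also a counterexample (LHS = 441, RHS = 225), but it's lexicographically larger.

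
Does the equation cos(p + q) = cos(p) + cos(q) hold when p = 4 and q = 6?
Substituting p = 4, q = 6:

LHS = cos(4 + 6) = cos(10) ≈ -0.8391
RHS = cos(4) + cos(6) ≈ 0.3065

LHS ≠ RHS, so the equation does not hold at this point.

Answer: Fails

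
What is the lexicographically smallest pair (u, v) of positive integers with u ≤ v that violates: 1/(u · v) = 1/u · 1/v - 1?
Substituting (1, 1) into the claim:
LHS = 1/(1 · 1) = 1
RHS = 1/1 · 1/1 - 1 = 0

Since LHS ≠ RHS, this pair disproves the claim, and no lexicographically smaller pair (u ≤ v, positive integers) does.

For instance (3, 4) is also a counterexample (LHS = 1/12, RHS = -11/12), but it's lexicographically larger.

Answer: (u, v) = (1, 1)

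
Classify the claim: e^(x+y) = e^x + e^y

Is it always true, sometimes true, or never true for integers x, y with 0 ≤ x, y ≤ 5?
The claim fails for every pair in the range. For instance at (x, y) = (5, 4): LHS = e^9 ≈ 8103, RHS = e^4 + e^5 ≈ 203.

Answer: Never true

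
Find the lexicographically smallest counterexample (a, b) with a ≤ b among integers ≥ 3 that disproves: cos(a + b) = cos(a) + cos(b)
Substituting (3, 3) into the claim:
LHS = cos(3 + 3) = cos(6) ≈ 0.9602
RHS = cos(3) + cos(3) = 2·cos(3) ≈ -1.98

Since LHS ≠ RHS, this pair disproves the claim, and no lexicographically smaller pair (a ≤ b, integers ≥ 3) does.

For instance (8, 10) is also a counterexample (LHS = cos(18) ≈ 0.6603, RHS = cos(10) + cos(8) ≈ -0.9846), but it's lexicographically larger.

Answer: (a, b) = (3, 3)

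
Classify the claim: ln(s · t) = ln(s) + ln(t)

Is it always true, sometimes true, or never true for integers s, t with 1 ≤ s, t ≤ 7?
The identity holds for every pair in the range. For instance at (s, t) = (6, 4): both sides equal ln(24) ≈ 3.178.

Answer: Always true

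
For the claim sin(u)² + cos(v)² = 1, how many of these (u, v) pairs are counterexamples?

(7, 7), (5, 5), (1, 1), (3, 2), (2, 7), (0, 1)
3

Testing each pair:
(7, 7): LHS = sin(7)² + cos(7)² = 1, RHS = 1 → satisfies claim
(5, 5): LHS = cos(5)² + sin(5)² = 1, RHS = 1 → satisfies claim
(1, 1): LHS = cos(1)² + sin(1)² = 1, RHS = 1 → satisfies claim
(3, 2): LHS = sin(3)² + cos(2)² ≈ 0.1931, RHS = 1 → counterexample
(2, 7): LHS = cos(7)² + sin(2)² ≈ 1.395, RHS = 1 → counterexample
(0, 1): LHS = cos(1)² ≈ 0.2919, RHS = 1 → counterexample

That makes 3 counterexamples.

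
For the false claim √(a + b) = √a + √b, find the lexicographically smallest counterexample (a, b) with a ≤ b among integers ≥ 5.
Substituting (5, 5) into the claim:
LHS = √(5 + 5) = √(10) ≈ 3.162
RHS = √5 + √5 = 2·√(5) ≈ 4.472

Since LHS ≠ RHS, this pair disproves the claim, and no lexicographically smaller pair (a ≤ b, integers ≥ 5) does.

For instance (11, 11) is also a counterexample (LHS = √(22) ≈ 4.69, RHS = 2·√(11) ≈ 6.633), but it's lexicographically larger.

Answer: (a, b) = (5, 5)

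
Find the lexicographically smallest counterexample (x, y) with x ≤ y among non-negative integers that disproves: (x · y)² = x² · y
(x, y) = (1, 2)

At (0, 6): both sides equal 0, so it holds there.

Substituting (1, 2) into the claim:
LHS = (1 · 2)² = 4
RHS = 1² · 2 = 2

Since LHS ≠ RHS, this pair disproves the claim, and no lexicographically smaller pair (x ≤ y, non-negative integers) does.

For instance (1, 5) is also a counterexample (LHS = 25, RHS = 5), but it's lexicographically larger.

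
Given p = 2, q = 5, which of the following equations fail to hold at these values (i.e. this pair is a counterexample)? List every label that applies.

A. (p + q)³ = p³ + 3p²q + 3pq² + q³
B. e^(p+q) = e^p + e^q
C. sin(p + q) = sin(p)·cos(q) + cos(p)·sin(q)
Evaluating each claim at the given values:
A. LHS = 343, RHS = 343 → holds here (LHS = RHS)
B. LHS = e^7 ≈ 1097, RHS = e^2 + e^5 ≈ 155.8 → fails here (LHS ≠ RHS)
C. LHS = sin(7) ≈ 0.657, RHS = sin(2)·cos(5) + sin(5)·cos(2) ≈ 0.657 → holds here (LHS = RHS)

Answer: B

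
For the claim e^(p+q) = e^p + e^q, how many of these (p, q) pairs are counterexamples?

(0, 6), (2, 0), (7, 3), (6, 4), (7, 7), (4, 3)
6

Testing each pair:
(0, 6): LHS = e^6 ≈ 403.4, RHS = 1 + e^6 ≈ 404.4 → counterexample
(2, 0): LHS = e^2 ≈ 7.389, RHS = 1 + e^2 ≈ 8.389 → counterexample
(7, 3): LHS = e^10 ≈ 22026.5, RHS = e^3 + e^7 ≈ 1117 → counterexample
(6, 4): LHS = e^10 ≈ 22026.5, RHS = e^4 + e^6 ≈ 458 → counterexample
(7, 7): LHS = e^14 ≈ 1202604.3, RHS = 2·e^7 ≈ 2193 → counterexample
(4, 3): LHS = e^7 ≈ 1097, RHS = e^3 + e^4 ≈ 74.68 → counterexample

That makes 6 counterexamples.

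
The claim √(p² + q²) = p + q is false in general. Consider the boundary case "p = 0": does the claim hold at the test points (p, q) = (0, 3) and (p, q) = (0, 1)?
Yes, holds at both test points

At (0, 3): LHS = 3, RHS = 3 → equal
At (0, 1): LHS = 1, RHS = 1 → equal

So the claim does hold at both of these boundary points, even though it is not an identity.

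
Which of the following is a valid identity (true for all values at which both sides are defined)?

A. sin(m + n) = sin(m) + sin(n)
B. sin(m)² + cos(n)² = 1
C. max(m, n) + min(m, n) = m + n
A: fails at (4, 4) — LHS = sin(8) ≈ 0.9894, RHS = 2·sin(4) ≈ -1.514.
B: fails at (3, 4) — LHS = sin(3)² + cos(4)² ≈ 0.4472, RHS = 1.
C: holds — e.g. at (1, 1), both sides equal 2.

Answer: C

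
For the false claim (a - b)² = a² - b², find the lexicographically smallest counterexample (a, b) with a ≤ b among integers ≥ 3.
Substituting (3, 4) into the claim:
LHS = (3 - 4)² = 1
RHS = 3² - 4² = -7

Since LHS ≠ RHS, this pair disproves the claim, and no lexicographically smaller pair (a ≤ b, integers ≥ 3) does.

For instance (5, 9) is also a counterexample (LHS = 16, RHS = -56), but it's lexicographically larger.

Answer: (a, b) = (3, 4)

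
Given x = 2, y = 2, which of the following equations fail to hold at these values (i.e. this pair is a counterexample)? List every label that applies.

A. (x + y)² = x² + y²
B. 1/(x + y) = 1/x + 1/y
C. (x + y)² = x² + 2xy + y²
Evaluating each claim at the given values:
A. LHS = 16, RHS = 8 → fails here (LHS ≠ RHS)
B. LHS = 1/4, RHS = 1 → fails here (LHS ≠ RHS)
C. LHS = 16, RHS = 16 → holds here (LHS = RHS)

Answer: A, B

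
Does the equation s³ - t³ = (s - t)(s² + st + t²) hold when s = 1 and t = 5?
Holds

Substituting s = 1, t = 5:

LHS = 1³ - 5³ = -124
RHS = (1 - 5)(1² + 1·5 + 5²) = -124

LHS = RHS, so the equation holds at this point.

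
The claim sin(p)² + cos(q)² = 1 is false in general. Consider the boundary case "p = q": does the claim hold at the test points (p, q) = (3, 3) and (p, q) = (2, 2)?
At (3, 3): LHS = sin(3)² + cos(3)² = 1, RHS = 1 → equal
At (2, 2): LHS = cos(2)² + sin(2)² = 1, RHS = 1 → equal

So the claim does hold at both of these boundary points, even though it is not an identity.

Answer: Yes, holds at both test points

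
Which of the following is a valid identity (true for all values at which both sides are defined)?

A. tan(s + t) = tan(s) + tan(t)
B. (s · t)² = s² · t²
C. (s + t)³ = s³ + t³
B

A: fails at (4, 5) — LHS = tan(9) ≈ -0.4523, RHS = tan(5) + tan(4) ≈ -2.223.
B: holds — e.g. at (5, 8), both sides equal 1600.
C: fails at (6, 7) — LHS = 2197, RHS = 559.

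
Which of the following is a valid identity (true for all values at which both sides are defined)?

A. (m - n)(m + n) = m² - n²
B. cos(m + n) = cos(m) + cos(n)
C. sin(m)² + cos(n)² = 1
A

A: holds — e.g. at (4, 5), both sides equal -9.
B: fails at (0, 1) — LHS = cos(1) ≈ 0.5403, RHS = cos(1) + 1 ≈ 1.54.
C: fails at (4, 6) — LHS = sin(4)² + cos(6)² ≈ 1.495, RHS = 1.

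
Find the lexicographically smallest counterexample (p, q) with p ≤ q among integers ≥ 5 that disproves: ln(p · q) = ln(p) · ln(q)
Substituting (5, 5) into the claim:
LHS = ln(5 · 5) = ln(25) ≈ 3.219
RHS = ln(5) · ln(5) = ln(5)² ≈ 2.59

Since LHS ≠ RHS, this pair disproves the claim, and no lexicographically smaller pair (p ≤ q, integers ≥ 5) does.

For instance (7, 9) is also a counterexample (LHS = ln(63) ≈ 4.143, RHS = ln(7)·ln(9) ≈ 4.276), but it's lexicographically larger.

Answer: (p, q) = (5, 5)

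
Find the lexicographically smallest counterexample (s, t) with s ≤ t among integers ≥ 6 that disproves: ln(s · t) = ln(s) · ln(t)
(s, t) = (6, 6)

Substituting (6, 6) into the claim:
LHS = ln(6 · 6) = ln(36) ≈ 3.584
RHS = ln(6) · ln(6) = ln(6)² ≈ 3.21

Since LHS ≠ RHS, this pair disproves the claim, and no lexicographically smaller pair (s ≤ t, integers ≥ 6) does.

For instance (7, 9) is also a counterexample (LHS = ln(63) ≈ 4.143, RHS = ln(7)·ln(9) ≈ 4.276), but it's lexicographically larger.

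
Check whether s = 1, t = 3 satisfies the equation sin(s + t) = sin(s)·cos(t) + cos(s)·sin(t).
Substituting s = 1, t = 3:

LHS = sin(1 + 3) = sin(4) ≈ -0.7568
RHS = sin(1)·cos(3) + cos(1)·sin(3) = sin(1)·cos(3) + sin(3)·cos(1) ≈ -0.7568

LHS = RHS, so the equation holds at this point.

Answer: Holds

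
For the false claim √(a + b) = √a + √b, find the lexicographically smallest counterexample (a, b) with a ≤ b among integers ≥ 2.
(a, b) = (2, 2)

Substituting (2, 2) into the claim:
LHS = √(2 + 2) = 2
RHS = √2 + √2 = 2·√(2) ≈ 2.828

Since LHS ≠ RHS, this pair disproves the claim, and no lexicographically smaller pair (a ≤ b, integers ≥ 2) does.

For instance (7, 8) is also a counterexample (LHS = √(15) ≈ 3.873, RHS = √(7) + 2·√(2) ≈ 5.474), but it's lexicographically larger.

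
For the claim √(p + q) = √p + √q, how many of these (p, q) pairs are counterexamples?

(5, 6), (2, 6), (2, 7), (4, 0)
3

Testing each pair:
(5, 6): LHS = √(11) ≈ 3.317, RHS = √(5) + √(6) ≈ 4.686 → counterexample
(2, 6): LHS = 2·√(2) ≈ 2.828, RHS = √(2) + √(6) ≈ 3.864 → counterexample
(2, 7): LHS = 3, RHS = √(2) + √(7) ≈ 4.06 → counterexample
(4, 0): LHS = 2, RHS = 2 → satisfies claim

That makes 3 counterexamples.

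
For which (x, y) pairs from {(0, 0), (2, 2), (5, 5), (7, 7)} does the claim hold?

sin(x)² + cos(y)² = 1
Testing each pair:
(0, 0): LHS = 1, RHS = 1 → holds
(2, 2): LHS = cos(2)² + sin(2)² = 1, RHS = 1 → holds
(5, 5): LHS = cos(5)² + sin(5)² = 1, RHS = 1 → holds
(7, 7): LHS = sin(7)² + cos(7)² = 1, RHS = 1 → holds

Every pair satisfies the claim.

Answer: All pairs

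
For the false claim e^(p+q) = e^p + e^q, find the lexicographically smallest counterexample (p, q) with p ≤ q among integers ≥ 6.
Substituting (6, 6) into the claim:
LHS = e^(6+6) = e^12 ≈ 162754.8
RHS = e^6 + e^6 = 2·e^6 ≈ 806.9

Since LHS ≠ RHS, this pair disproves the claim, and no lexicographically smaller pair (p ≤ q, integers ≥ 6) does.

For instance (9, 12) is also a counterexample (LHS = e^21 ≈ 1318815734.5, RHS = e^9 + e^12 ≈ 170857.9), but it's lexicographically larger.

Answer: (p, q) = (6, 6)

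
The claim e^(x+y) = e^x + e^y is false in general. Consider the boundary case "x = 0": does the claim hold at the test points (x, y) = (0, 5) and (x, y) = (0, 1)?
At (0, 5): LHS = e^5 ≈ 148.4 ≠ RHS = 1 + e^5 ≈ 149.4
At (0, 1): LHS = e ≈ 2.718 ≠ RHS = 1 + e ≈ 3.718

Answer: No, fails at both test points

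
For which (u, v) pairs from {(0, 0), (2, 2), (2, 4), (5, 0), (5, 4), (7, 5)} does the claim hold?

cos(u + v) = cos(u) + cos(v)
None

Testing each pair:
(0, 0): LHS = 1, RHS = 2 → fails
(2, 2): LHS = cos(4) ≈ -0.6536, RHS = 2·cos(2) ≈ -0.8323 → fails
(2, 4): LHS = cos(6) ≈ 0.9602, RHS = cos(4) + cos(2) ≈ -1.07 → fails
(5, 0): LHS = cos(5) ≈ 0.2837, RHS = cos(5) + 1 ≈ 1.284 → fails
(5, 4): LHS = cos(9) ≈ -0.9111, RHS = cos(4) + cos(5) ≈ -0.37 → fails
(7, 5): LHS = cos(12) ≈ 0.8439, RHS = cos(5) + cos(7) ≈ 1.038 → fails

No pair satisfies the claim.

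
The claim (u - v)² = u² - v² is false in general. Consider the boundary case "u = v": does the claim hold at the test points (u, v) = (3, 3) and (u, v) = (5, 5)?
Yes, holds at both test points

At (3, 3): LHS = 0, RHS = 0 → equal
At (5, 5): LHS = 0, RHS = 0 → equal

So the claim does hold at both of these boundary points, even though it is not an identity.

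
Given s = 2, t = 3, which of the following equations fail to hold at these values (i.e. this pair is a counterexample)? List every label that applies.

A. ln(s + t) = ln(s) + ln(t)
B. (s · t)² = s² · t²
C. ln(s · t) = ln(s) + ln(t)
Evaluating each claim at the given values:
A. LHS = ln(5) ≈ 1.609, RHS = ln(2) + ln(3) ≈ 1.792 → fails here (LHS ≠ RHS)
B. LHS = 36, RHS = 36 → holds here (LHS = RHS)
C. LHS = ln(6) ≈ 1.792, RHS = ln(2) + ln(3) ≈ 1.792 → holds here (LHS = RHS)

Answer: A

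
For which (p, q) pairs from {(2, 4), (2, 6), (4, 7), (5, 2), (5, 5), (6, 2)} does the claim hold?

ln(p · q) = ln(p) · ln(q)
Testing each pair:
(2, 4): LHS = ln(8) ≈ 2.079, RHS = ln(2)·ln(4) ≈ 0.9609 → fails
(2, 6): LHS = ln(12) ≈ 2.485, RHS = ln(2)·ln(6) ≈ 1.242 → fails
(4, 7): LHS = ln(28) ≈ 3.332, RHS = ln(4)·ln(7) ≈ 2.698 → fails
(5, 2): LHS = ln(10) ≈ 2.303, RHS = ln(2)·ln(5) ≈ 1.116 → fails
(5, 5): LHS = ln(25) ≈ 3.219, RHS = ln(5)² ≈ 2.59 → fails
(6, 2): LHS = ln(12) ≈ 2.485, RHS = ln(2)·ln(6) ≈ 1.242 → fails

No pair satisfies the claim.

Answer: None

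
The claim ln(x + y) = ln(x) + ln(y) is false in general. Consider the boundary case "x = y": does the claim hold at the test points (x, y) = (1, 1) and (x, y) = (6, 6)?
No, fails at both test points

At (1, 1): LHS = ln(2) ≈ 0.6931 ≠ RHS = 0
At (6, 6): LHS = ln(12) ≈ 2.485 ≠ RHS = 2·ln(6) ≈ 3.584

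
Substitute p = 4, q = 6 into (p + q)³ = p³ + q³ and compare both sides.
LHS = (4 + 6)³ = 1000
RHS = 4³ + 6³ = 280

LHS ≠ RHS, so the equation does not hold here.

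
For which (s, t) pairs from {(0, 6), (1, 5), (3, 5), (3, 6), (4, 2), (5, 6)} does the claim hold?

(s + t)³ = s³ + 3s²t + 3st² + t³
Testing each pair:
(0, 6): LHS = 216, RHS = 216 → holds
(1, 5): LHS = 216, RHS = 216 → holds
(3, 5): LHS = 512, RHS = 512 → holds
(3, 6): LHS = 729, RHS = 729 → holds
(4, 2): LHS = 216, RHS = 216 → holds
(5, 6): LHS = 1331, RHS = 1331 → holds

Every pair satisfies the claim.

Answer: All pairs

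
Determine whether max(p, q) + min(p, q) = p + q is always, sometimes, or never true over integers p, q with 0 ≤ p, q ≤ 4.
The identity holds for every pair in the range. For instance at (p, q) = (3, 1): both sides equal 4.

Answer: Always true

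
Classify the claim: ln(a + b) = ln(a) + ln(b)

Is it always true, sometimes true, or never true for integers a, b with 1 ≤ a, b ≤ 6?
It holds at (a, b) = (2, 2) (both sides equal ln(4) ≈ 1.386), but fails at (a, b) = (2, 4) (LHS = ln(6) ≈ 1.792, RHS = ln(2) + ln(4) ≈ 2.079).

Answer: Sometimes true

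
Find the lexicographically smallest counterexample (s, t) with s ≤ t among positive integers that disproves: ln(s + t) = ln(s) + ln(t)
(s, t) = (1, 1)

Substituting (1, 1) into the claim:
LHS = ln(1 + 1) = ln(2) ≈ 0.6931
RHS = ln(1) + ln(1) = 0

Since LHS ≠ RHS, this pair disproves the claim, and no lexicographically smaller pair (s ≤ t, positive integers) does.

For instance (1, 2) is also a counterexample (LHS = ln(3) ≈ 1.099, RHS = ln(2) ≈ 0.6931), but it's lexicographically larger.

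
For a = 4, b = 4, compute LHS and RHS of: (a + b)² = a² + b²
LHS = (4 + 4)² = 64
RHS = 4² + 4² = 32

LHS ≠ RHS, so the equation does not hold here.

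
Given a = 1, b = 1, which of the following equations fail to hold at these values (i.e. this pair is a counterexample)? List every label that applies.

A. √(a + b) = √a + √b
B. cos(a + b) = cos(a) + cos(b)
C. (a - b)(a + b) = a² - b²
Evaluating each claim at the given values:
A. LHS = √(2) ≈ 1.414, RHS = 2 → fails here (LHS ≠ RHS)
B. LHS = cos(2) ≈ -0.4161, RHS = 2·cos(1) ≈ 1.081 → fails here (LHS ≠ RHS)
C. LHS = 0, RHS = 0 → holds here (LHS = RHS)

Answer: A, B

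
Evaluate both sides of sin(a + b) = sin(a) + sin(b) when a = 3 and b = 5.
LHS = sin(3 + 5) = sin(8) ≈ 0.9894
RHS = sin(3) + sin(5) ≈ -0.8178

LHS ≠ RHS (they differ by about 1.807), so the equation does not hold here.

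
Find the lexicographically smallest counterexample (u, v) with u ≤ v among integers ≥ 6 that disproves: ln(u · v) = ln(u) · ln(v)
Substituting (6, 6) into the claim:
LHS = ln(6 · 6) = ln(36) ≈ 3.584
RHS = ln(6) · ln(6) = ln(6)² ≈ 3.21

Since LHS ≠ RHS, this pair disproves the claim, and no lexicographically smaller pair (u ≤ v, integers ≥ 6) does.

For instance (8, 10) is also a counterexample (LHS = ln(80) ≈ 4.382, RHS = ln(8)·ln(10) ≈ 4.788), but it's lexicographically larger.

Answer: (u, v) = (6, 6)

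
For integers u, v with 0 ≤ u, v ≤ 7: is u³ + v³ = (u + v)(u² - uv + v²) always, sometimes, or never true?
The identity holds for every pair in the range. For instance at (u, v) = (4, 0): both sides equal 64.

Answer: Always true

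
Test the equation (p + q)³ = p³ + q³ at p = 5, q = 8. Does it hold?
Substituting p = 5, q = 8:

LHS = (5 + 8)³ = 2197
RHS = 5³ + 8³ = 637

LHS ≠ RHS, so the equation does not hold at this point.

Answer: Fails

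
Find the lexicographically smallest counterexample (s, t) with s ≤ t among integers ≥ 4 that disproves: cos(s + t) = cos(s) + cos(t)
(s, t) = (4, 4)

Substituting (4, 4) into the claim:
LHS = cos(4 + 4) = cos(8) ≈ -0.1455
RHS = cos(4) + cos(4) = 2·cos(4) ≈ -1.307

Since LHS ≠ RHS, this pair disproves the claim, and no lexicographically smaller pair (s ≤ t, integers ≥ 4) does.

For instance (5, 11) is also a counterexample (LHS = cos(16) ≈ -0.9577, RHS = cos(11) + cos(5) ≈ 0.2881), but it's lexicographically larger.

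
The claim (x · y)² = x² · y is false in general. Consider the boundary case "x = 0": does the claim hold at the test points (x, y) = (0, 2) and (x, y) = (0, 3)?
At (0, 2): LHS = 0, RHS = 0 → equal
At (0, 3): LHS = 0, RHS = 0 → equal

So the claim does hold at both of these boundary points, even though it is not an identity.

Answer: Yes, holds at both test points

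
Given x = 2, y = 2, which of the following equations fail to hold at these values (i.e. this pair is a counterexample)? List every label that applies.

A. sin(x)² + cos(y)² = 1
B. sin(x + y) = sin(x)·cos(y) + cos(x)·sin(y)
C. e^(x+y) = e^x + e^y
C

Evaluating each claim at the given values:
A. LHS = cos(2)² + sin(2)² = 1, RHS = 1 → holds here (LHS = RHS)
B. LHS = sin(4) ≈ -0.7568, RHS = 2·sin(2)·cos(2) ≈ -0.7568 → holds here (LHS = RHS)
C. LHS = e^4 ≈ 54.6, RHS = 2·e^2 ≈ 14.78 → fails here (LHS ≠ RHS)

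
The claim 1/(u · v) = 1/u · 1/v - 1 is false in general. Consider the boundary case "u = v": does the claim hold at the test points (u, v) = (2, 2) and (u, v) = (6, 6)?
No, fails at both test points

At (2, 2): LHS = 1/4 ≠ RHS = -3/4
At (6, 6): LHS = 1/36 ≠ RHS = -35/36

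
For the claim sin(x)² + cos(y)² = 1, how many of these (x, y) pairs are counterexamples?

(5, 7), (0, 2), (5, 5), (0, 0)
2

Testing each pair:
(5, 7): LHS = cos(7)² + sin(5)² ≈ 1.488, RHS = 1 → counterexample
(0, 2): LHS = cos(2)² ≈ 0.1732, RHS = 1 → counterexample
(5, 5): LHS = cos(5)² + sin(5)² = 1, RHS = 1 → satisfies claim
(0, 0): LHS = 1, RHS = 1 → satisfies claim

That makes 2 counterexamples.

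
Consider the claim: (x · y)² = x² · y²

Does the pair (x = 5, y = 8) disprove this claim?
Substituting x = 5, y = 8:
LHS = (5 · 8)² = 1600
RHS = 5² · 8² = 1600

The sides agree, so this pair does not disprove the claim.

Answer: No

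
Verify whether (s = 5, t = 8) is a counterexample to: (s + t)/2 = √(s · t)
Yes

Substituting s = 5, t = 8:
LHS = (5 + 8)/2 = 13/2
RHS = √(5 · 8) = 2·√(10) ≈ 6.325

Since LHS ≠ RHS, this pair disproves the claim.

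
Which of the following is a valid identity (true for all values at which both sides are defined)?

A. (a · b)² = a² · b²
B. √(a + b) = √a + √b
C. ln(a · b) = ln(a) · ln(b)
A: holds — e.g. at (3, 3), both sides equal 81.
B: fails at (1, 1) — LHS = √(2) ≈ 1.414, RHS = 2.
C: fails at (2, 2) — LHS = ln(4) ≈ 1.386, RHS = ln(2)² ≈ 0.4805.

Answer: A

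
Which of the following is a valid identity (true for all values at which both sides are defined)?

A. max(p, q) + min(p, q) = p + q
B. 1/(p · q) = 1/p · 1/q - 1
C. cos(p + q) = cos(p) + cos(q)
A: holds — e.g. at (0, 1), both sides equal 1.
B: fails at (4, 5) — LHS = 1/20, RHS = -19/20.
C: fails at (4, 4) — LHS = cos(8) ≈ -0.1455, RHS = 2·cos(4) ≈ -1.307.

Answer: A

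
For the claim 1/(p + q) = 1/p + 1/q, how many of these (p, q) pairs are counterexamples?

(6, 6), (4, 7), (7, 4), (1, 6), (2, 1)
5

Testing each pair:
(6, 6): LHS = 1/12, RHS = 1/3 → counterexample
(4, 7): LHS = 1/11, RHS = 11/28 → counterexample
(7, 4): LHS = 1/11, RHS = 11/28 → counterexample
(1, 6): LHS = 1/7, RHS = 7/6 → counterexample
(2, 1): LHS = 1/3, RHS = 3/2 → counterexample

That makes 5 counterexamples.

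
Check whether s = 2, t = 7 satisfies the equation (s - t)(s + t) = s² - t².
Substituting s = 2, t = 7:

LHS = (2 - 7)(2 + 7) = -45
RHS = 2² - 7² = -45

LHS = RHS, so the equation holds at this point.

Answer: Holds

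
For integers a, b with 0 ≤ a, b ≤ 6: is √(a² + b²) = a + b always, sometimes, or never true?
Sometimes true

It holds at (a, b) = (5, 0) (both sides equal 5), but fails at (a, b) = (6, 2) (LHS = 2·√(10) ≈ 6.325, RHS = 8).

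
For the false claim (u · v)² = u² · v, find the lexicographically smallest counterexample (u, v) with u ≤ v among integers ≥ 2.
(u, v) = (2, 2)

Substituting (2, 2) into the claim:
LHS = (2 · 2)² = 16
RHS = 2² · 2 = 8

Since LHS ≠ RHS, this pair disproves the claim, and no lexicographically smaller pair (u ≤ v, integers ≥ 2) does.

For instance (3, 9) is also a counterexample (LHS = 729, RHS = 81), but it's lexicographically larger.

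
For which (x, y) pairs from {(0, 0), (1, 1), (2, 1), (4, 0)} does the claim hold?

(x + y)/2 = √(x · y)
(0, 0), (1, 1)

Testing each pair:
(0, 0): LHS = 0, RHS = 0 → holds
(1, 1): LHS = 1, RHS = 1 → holds
(2, 1): LHS = 3/2, RHS = √(2) ≈ 1.414 → fails
(4, 0): LHS = 2, RHS = 0 → fails

2 of 4 pairs satisfy the claim.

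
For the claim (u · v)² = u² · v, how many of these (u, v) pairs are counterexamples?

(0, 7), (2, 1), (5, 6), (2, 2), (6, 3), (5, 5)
4

Testing each pair:
(0, 7): LHS = 0, RHS = 0 → satisfies claim
(2, 1): LHS = 4, RHS = 4 → satisfies claim
(5, 6): LHS = 900, RHS = 150 → counterexample
(2, 2): LHS = 16, RHS = 8 → counterexample
(6, 3): LHS = 324, RHS = 108 → counterexample
(5, 5): LHS = 625, RHS = 125 → counterexample

That makes 4 counterexamples.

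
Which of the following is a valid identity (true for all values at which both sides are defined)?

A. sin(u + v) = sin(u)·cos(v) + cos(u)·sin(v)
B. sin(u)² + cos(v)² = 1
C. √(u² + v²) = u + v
A

A: holds — e.g. at (1, 1), both sides equal sin(2) ≈ 0.9093.
B: fails at (1, 4) — LHS = cos(4)² + sin(1)² ≈ 1.135, RHS = 1.
C: fails at (3, 7) — LHS = √(58) ≈ 7.616, RHS = 10.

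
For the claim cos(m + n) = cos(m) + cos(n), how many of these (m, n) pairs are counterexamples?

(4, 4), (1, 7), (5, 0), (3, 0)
Testing each pair:
(4, 4): LHS = cos(8) ≈ -0.1455, RHS = 2·cos(4) ≈ -1.307 → counterexample
(1, 7): LHS = cos(8) ≈ -0.1455, RHS = cos(1) + cos(7) ≈ 1.294 → counterexample
(5, 0): LHS = cos(5) ≈ 0.2837, RHS = cos(5) + 1 ≈ 1.284 → counterexample
(3, 0): LHS = cos(3) ≈ -0.99, RHS = cos(3) + 1 ≈ 0.01001 → counterexample

That makes 4 counterexamples.

Answer: 4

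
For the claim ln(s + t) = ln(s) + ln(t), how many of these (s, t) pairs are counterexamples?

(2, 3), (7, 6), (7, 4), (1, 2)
Testing each pair:
(2, 3): LHS = ln(5) ≈ 1.609, RHS = ln(2) + ln(3) ≈ 1.792 → counterexample
(7, 6): LHS = ln(13) ≈ 2.565, RHS = ln(6) + ln(7) ≈ 3.738 → counterexample
(7, 4): LHS = ln(11) ≈ 2.398, RHS = ln(4) + ln(7) ≈ 3.332 → counterexample
(1, 2): LHS = ln(3) ≈ 1.099, RHS = ln(2) ≈ 0.6931 → counterexample

That makes 4 counterexamples.

Answer: 4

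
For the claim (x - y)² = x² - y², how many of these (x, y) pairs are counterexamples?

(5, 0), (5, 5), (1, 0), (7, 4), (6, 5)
Testing each pair:
(5, 0): LHS = 25, RHS = 25 → satisfies claim
(5, 5): LHS = 0, RHS = 0 → satisfies claim
(1, 0): LHS = 1, RHS = 1 → satisfies claim
(7, 4): LHS = 9, RHS = 33 → counterexample
(6, 5): LHS = 1, RHS = 11 → counterexample

That makes 2 counterexamples.

Answer: 2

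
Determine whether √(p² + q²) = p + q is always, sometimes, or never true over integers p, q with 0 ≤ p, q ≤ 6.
It holds at (p, q) = (0, 3) (both sides equal 3), but fails at (p, q) = (2, 1) (LHS = √(5) ≈ 2.236, RHS = 3).

Answer: Sometimes true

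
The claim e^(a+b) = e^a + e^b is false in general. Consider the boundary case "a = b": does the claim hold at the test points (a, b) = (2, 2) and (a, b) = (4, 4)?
No, fails at both test points

At (2, 2): LHS = e^4 ≈ 54.6 ≠ RHS = 2·e^2 ≈ 14.78
At (4, 4): LHS = e^8 ≈ 2981 ≠ RHS = 2·e^4 ≈ 109.2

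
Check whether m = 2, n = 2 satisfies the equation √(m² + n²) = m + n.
Fails

Substituting m = 2, n = 2:

LHS = √(2² + 2²) = 2·√(2) ≈ 2.828
RHS = 2 + 2 = 4

LHS ≠ RHS, so the equation does not hold at this point.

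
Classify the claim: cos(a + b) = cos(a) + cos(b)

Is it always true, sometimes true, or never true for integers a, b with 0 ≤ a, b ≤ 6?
The claim fails for every pair in the range. For instance at (a, b) = (3, 4): LHS = cos(7) ≈ 0.7539, RHS = cos(3) + cos(4) ≈ -1.644.

Answer: Never true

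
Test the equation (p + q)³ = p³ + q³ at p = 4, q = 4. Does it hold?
Substituting p = 4, q = 4:

LHS = (4 + 4)³ = 512
RHS = 4³ + 4³ = 128

LHS ≠ RHS, so the equation does not hold at this point.

Answer: Fails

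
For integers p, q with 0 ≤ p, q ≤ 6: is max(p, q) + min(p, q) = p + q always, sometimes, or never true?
The identity holds for every pair in the range. For instance at (p, q) = (5, 6): both sides equal 11.

Answer: Always true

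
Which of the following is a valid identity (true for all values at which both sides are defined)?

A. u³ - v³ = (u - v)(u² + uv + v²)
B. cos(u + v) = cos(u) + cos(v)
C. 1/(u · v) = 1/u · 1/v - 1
A

A: holds — e.g. at (1, 3), both sides equal -26.
B: fails at (6, 7) — LHS = cos(13) ≈ 0.9074, RHS = cos(7) + cos(6) ≈ 1.714.
C: fails at (1, 4) — LHS = 1/4, RHS = -3/4.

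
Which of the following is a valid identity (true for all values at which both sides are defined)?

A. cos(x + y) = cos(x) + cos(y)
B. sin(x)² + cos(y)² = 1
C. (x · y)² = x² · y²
C

A: fails at (4, 6) — LHS = cos(10) ≈ -0.8391, RHS = cos(4) + cos(6) ≈ 0.3065.
B: fails at (2, 3) — LHS = sin(2)² + cos(3)² ≈ 1.807, RHS = 1.
C: holds — e.g. at (3, 3), both sides equal 81.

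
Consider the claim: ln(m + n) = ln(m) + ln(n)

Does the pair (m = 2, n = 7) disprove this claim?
Yes

Substituting m = 2, n = 7:
LHS = ln(2 + 7) = ln(9) ≈ 2.197
RHS = ln(2) + ln(7) ≈ 2.639

Since LHS ≠ RHS, this pair disproves the claim.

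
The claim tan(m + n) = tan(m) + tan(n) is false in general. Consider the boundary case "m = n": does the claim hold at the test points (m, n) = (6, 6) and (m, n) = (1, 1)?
At (6, 6): LHS = tan(12) ≈ -0.6359 ≠ RHS = 2·tan(6) ≈ -0.582
At (1, 1): LHS = tan(2) ≈ -2.185 ≠ RHS = 2·tan(1) ≈ 3.115

Answer: No, fails at both test points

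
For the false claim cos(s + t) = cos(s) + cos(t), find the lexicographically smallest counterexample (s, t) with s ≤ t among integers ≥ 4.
(s, t) = (4, 4)

Substituting (4, 4) into the claim:
LHS = cos(4 + 4) = cos(8) ≈ -0.1455
RHS = cos(4) + cos(4) = 2·cos(4) ≈ -1.307

Since LHS ≠ RHS, this pair disproves the claim, and no lexicographically smaller pair (s ≤ t, integers ≥ 4) does.

For instance (9, 10) is also a counterexample (LHS = cos(19) ≈ 0.9887, RHS = cos(9) + cos(10) ≈ -1.75), but it's lexicographically larger.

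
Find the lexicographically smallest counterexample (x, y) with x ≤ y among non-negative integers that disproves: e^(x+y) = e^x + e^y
(x, y) = (0, 0)

Substituting (0, 0) into the claim:
LHS = e^(0+0) = 1
RHS = e^0 + e^0 = 2

Since LHS ≠ RHS, this pair disproves the claim, and no lexicographically smaller pair (x ≤ y, non-negative integers) does.

For instance (4, 4) is also a counterexample (LHS = e^8 ≈ 2981, RHS = 2·e^4 ≈ 109.2), but it's lexicographically larger.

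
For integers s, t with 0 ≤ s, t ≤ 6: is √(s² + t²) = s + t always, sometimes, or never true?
It holds at (s, t) = (3, 0) (both sides equal 3), but fails at (s, t) = (5, 4) (LHS = √(41) ≈ 6.403, RHS = 9).

Answer: Sometimes true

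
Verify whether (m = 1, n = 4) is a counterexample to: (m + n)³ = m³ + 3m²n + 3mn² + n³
Substituting m = 1, n = 4:
LHS = (1 + 4)³ = 125
RHS = 1³ + 3·1²·4 + 3·1·4² + 4³ = 125

The sides agree, so this pair does not disprove the claim.

Answer: No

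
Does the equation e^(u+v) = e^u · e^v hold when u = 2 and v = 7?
Substituting u = 2, v = 7:

LHS = e^(2+7) = e^9 ≈ 8103
RHS = e^2 · e^7 = e^9 ≈ 8103

LHS = RHS, so the equation holds at this point.

Answer: Holds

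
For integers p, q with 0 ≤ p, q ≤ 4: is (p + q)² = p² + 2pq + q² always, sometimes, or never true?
The identity holds for every pair in the range. For instance at (p, q) = (4, 1): both sides equal 25.

Answer: Always true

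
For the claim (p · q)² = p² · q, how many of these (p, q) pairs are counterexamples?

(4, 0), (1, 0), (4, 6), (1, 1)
Testing each pair:
(4, 0): LHS = 0, RHS = 0 → satisfies claim
(1, 0): LHS = 0, RHS = 0 → satisfies claim
(4, 6): LHS = 576, RHS = 96 → counterexample
(1, 1): LHS = 1, RHS = 1 → satisfies claim

That makes 1 counterexample.

Answer: 1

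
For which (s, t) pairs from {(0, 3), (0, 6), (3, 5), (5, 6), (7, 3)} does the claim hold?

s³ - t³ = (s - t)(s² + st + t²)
All pairs

Testing each pair:
(0, 3): LHS = -27, RHS = -27 → holds
(0, 6): LHS = -216, RHS = -216 → holds
(3, 5): LHS = -98, RHS = -98 → holds
(5, 6): LHS = -91, RHS = -91 → holds
(7, 3): LHS = 316, RHS = 316 → holds

Every pair satisfies the claim.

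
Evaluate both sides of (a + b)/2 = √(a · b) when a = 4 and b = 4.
LHS = (4 + 4)/2 = 4
RHS = √(4 · 4) = 4

LHS = RHS: the two sides agree.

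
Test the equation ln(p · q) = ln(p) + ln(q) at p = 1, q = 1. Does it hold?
Holds

Substituting p = 1, q = 1:

LHS = ln(1 · 1) = 0
RHS = ln(1) + ln(1) = 0

LHS = RHS, so the equation holds at this point.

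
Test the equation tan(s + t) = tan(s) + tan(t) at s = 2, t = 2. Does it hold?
Fails

Substituting s = 2, t = 2:

LHS = tan(2 + 2) = tan(4) ≈ 1.158
RHS = tan(2) + tan(2) = 2·tan(2) ≈ -4.37

LHS ≠ RHS, so the equation does not hold at this point.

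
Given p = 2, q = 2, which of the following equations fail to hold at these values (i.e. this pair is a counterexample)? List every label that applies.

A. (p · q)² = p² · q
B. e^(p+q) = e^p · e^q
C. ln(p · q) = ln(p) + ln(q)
A

Evaluating each claim at the given values:
A. LHS = 16, RHS = 8 → fails here (LHS ≠ RHS)
B. LHS = e^4 ≈ 54.6, RHS = e^4 ≈ 54.6 → holds here (LHS = RHS)
C. LHS = ln(4) ≈ 1.386, RHS = 2·ln(2) ≈ 1.386 → holds here (LHS = RHS)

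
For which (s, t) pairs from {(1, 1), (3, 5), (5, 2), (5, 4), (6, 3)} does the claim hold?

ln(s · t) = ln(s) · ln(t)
Testing each pair:
(1, 1): LHS = 0, RHS = 0 → holds
(3, 5): LHS = ln(15) ≈ 2.708, RHS = ln(3)·ln(5) ≈ 1.768 → fails
(5, 2): LHS = ln(10) ≈ 2.303, RHS = ln(2)·ln(5) ≈ 1.116 → fails
(5, 4): LHS = ln(20) ≈ 2.996, RHS = ln(4)·ln(5) ≈ 2.231 → fails
(6, 3): LHS = ln(18) ≈ 2.89, RHS = ln(3)·ln(6) ≈ 1.968 → fails

1 of 5 pairs satisfies the claim.

Answer: (1, 1)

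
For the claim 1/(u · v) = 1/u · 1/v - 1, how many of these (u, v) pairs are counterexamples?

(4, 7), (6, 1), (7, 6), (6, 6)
4

Testing each pair:
(4, 7): LHS = 1/28, RHS = -27/28 → counterexample
(6, 1): LHS = 1/6, RHS = -5/6 → counterexample
(7, 6): LHS = 1/42, RHS = -41/42 → counterexample
(6, 6): LHS = 1/36, RHS = -35/36 → counterexample

That makes 4 counterexamples.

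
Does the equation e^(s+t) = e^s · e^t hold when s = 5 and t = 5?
Holds

Substituting s = 5, t = 5:

LHS = e^(5+5) = e^10 ≈ 22026.5
RHS = e^5 · e^5 = e^10 ≈ 22026.5

LHS = RHS, so the equation holds at this point.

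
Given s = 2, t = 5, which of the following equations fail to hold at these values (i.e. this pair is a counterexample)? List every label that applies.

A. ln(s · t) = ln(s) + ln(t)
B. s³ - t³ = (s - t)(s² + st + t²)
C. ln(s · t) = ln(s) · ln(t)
Evaluating each claim at the given values:
A. LHS = ln(10) ≈ 2.303, RHS = ln(2) + ln(5) ≈ 2.303 → holds here (LHS = RHS)
B. LHS = -117, RHS = -117 → holds here (LHS = RHS)
C. LHS = ln(10) ≈ 2.303, RHS = ln(2)·ln(5) ≈ 1.116 → fails here (LHS ≠ RHS)

Answer: C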